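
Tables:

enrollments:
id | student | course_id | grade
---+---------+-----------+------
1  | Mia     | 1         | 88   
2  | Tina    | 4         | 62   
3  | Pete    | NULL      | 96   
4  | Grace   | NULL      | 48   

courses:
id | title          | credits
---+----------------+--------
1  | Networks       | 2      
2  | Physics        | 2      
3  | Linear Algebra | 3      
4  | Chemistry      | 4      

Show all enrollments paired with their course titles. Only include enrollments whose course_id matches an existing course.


INNER JOIN keeps only enrollments rows whose course_id matches an id in courses. Walk through each enrollment:
  - enrollment 1 (Mia): course_id=1 -> matches Networks
  - enrollment 2 (Tina): course_id=4 -> matches Chemistry
  - enrollment 3 (Pete): course_id=NULL, no match -> dropped
  - enrollment 4 (Grace): course_id=NULL, no match -> dropped
So 2 of 4 rows are dropped.

SQL:
SELECT a.student, b.title AS course
FROM enrollments a
INNER JOIN courses b ON a.course_id = b.id

Result:
student | course   
--------+----------
Mia     | Networks 
Tina    | Chemistry


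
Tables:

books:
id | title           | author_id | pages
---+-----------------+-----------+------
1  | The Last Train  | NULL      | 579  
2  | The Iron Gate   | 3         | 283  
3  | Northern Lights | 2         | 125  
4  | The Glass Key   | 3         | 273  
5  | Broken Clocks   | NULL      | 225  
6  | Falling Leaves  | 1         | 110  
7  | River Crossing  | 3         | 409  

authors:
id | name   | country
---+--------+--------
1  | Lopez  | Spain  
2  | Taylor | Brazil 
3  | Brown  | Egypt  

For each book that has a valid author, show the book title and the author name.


INNER JOIN keeps only books rows whose author_id matches an id in authors. Walk through each book:
  - book 1 (The Last Train): author_id=NULL, no match -> dropped
  - book 2 (The Iron Gate): author_id=3 -> matches Brown
  - book 3 (Northern Lights): author_id=2 -> matches Taylor
  - book 4 (The Glass Key): author_id=3 -> matches Brown
  - book 5 (Broken Clocks): author_id=NULL, no match -> dropped
  - book 6 (Falling Leaves): author_id=1 -> matches Lopez
  - book 7 (River Crossing): author_id=3 -> matches Brown
So 2 of 7 rows are dropped.

SQL:
SELECT a.title, b.name AS author
FROM books a
INNER JOIN authors b ON a.author_id = b.id

Result:
title           | author
----------------+-------
The Iron Gate   | Brown 
Northern Lights | Taylor
The Glass Key   | Brown 
Falling Leaves  | Lopez 
River Crossing  | Brown 


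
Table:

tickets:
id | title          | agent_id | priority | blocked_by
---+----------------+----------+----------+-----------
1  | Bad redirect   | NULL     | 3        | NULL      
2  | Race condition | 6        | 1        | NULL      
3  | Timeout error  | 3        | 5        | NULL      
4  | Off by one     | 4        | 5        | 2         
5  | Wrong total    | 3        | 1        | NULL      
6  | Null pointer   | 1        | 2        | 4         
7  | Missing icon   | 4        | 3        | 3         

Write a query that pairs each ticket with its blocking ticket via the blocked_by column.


This is a self-join: tickets is joined to a second copy of itself, matching each row's blocked_by to another row's id. Use LEFT JOIN so rows with blocked_by=NULL are kept.
  - ticket 1 (Bad redirect): blocked_by=NULL -> NULL
  - ticket 2 (Race condition): blocked_by=NULL -> NULL
  - ticket 3 (Timeout error): blocked_by=NULL -> NULL
  - ticket 4 (Off by one): blocked_by=2 -> Race condition
  - ticket 5 (Wrong total): blocked_by=NULL -> NULL
  - ticket 6 (Null pointer): blocked_by=4 -> Off by one
  - ticket 7 (Missing icon): blocked_by=3 -> Timeout error

SQL:
SELECT a.title AS item, b.title AS blocked_by
FROM tickets a
LEFT JOIN tickets b ON a.blocked_by = b.id

Result:
item           | blocked_by    
---------------+---------------
Bad redirect   | NULL          
Race condition | NULL          
Timeout error  | NULL          
Off by one     | Race condition
Wrong total    | NULL          
Null pointer   | Off by one    
Missing icon   | Timeout error 


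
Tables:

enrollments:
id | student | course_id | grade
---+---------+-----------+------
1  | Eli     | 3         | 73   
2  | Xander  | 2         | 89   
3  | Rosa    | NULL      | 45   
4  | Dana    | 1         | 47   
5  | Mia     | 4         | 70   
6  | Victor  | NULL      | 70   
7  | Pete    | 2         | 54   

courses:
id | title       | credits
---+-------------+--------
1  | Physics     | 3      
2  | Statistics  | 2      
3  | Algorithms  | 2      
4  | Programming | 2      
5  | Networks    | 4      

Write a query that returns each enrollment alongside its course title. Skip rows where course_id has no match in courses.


INNER JOIN keeps only enrollments rows whose course_id matches an id in courses. Walk through each enrollment:
  - enrollment 1 (Eli): course_id=3 -> matches Algorithms
  - enrollment 2 (Xander): course_id=2 -> matches Statistics
  - enrollment 3 (Rosa): course_id=NULL, no match -> dropped
  - enrollment 4 (Dana): course_id=1 -> matches Physics
  - enrollment 5 (Mia): course_id=4 -> matches Programming
  - enrollment 6 (Victor): course_id=NULL, no match -> dropped
  - enrollment 7 (Pete): course_id=2 -> matches Statistics
So 2 of 7 rows are dropped.

SQL:
SELECT a.student, b.title AS course
FROM enrollments a
INNER JOIN courses b ON a.course_id = b.id

Result:
student | course     
--------+------------
Eli     | Algorithms 
Xander  | Statistics 
Dana    | Physics    
Mia     | Programming
Pete    | Statistics 


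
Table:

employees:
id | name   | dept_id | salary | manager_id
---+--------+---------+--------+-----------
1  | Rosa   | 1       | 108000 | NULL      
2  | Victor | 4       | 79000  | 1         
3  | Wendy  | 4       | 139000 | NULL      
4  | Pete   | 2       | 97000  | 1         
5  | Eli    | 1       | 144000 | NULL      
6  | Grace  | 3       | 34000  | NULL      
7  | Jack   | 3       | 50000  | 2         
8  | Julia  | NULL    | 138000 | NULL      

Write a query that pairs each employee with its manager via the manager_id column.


This is a self-join: employees is joined to a second copy of itself, matching each row's manager_id to another row's id. Use LEFT JOIN so rows with manager_id=NULL are kept.
  - employee 1 (Rosa): manager_id=NULL -> NULL
  - employee 2 (Victor): manager_id=1 -> Rosa
  - employee 3 (Wendy): manager_id=NULL -> NULL
  - employee 4 (Pete): manager_id=1 -> Rosa
  - employee 5 (Eli): manager_id=NULL -> NULL
  - employee 6 (Grace): manager_id=NULL -> NULL
  - employee 7 (Jack): manager_id=2 -> Victor
  - employee 8 (Julia): manager_id=NULL -> NULL

SQL:
SELECT a.name AS item, b.name AS manager
FROM employees a
LEFT JOIN employees b ON a.manager_id = b.id

Result:
item   | manager
-------+--------
Rosa   | NULL   
Victor | Rosa   
Wendy  | NULL   
Pete   | Rosa   
Eli    | NULL   
Grace  | NULL   
Jack   | Victor 
Julia  | NULL   


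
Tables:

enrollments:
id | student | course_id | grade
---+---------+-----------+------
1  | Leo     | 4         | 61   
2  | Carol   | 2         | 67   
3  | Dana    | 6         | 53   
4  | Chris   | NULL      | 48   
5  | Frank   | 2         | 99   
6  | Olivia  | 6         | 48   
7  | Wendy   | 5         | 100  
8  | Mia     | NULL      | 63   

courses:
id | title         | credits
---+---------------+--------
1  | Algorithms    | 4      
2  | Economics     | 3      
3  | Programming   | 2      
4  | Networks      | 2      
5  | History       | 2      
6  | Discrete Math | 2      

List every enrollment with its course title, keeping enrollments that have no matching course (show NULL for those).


LEFT JOIN keeps every row from enrollments (the left table); where course_id has no match in courses, the course columns become NULL. Walk through each enrollment:
  - enrollment 1 (Leo): course_id=4 -> matches Networks
  - enrollment 2 (Carol): course_id=2 -> matches Economics
  - enrollment 3 (Dana): course_id=6 -> matches Discrete Math
  - enrollment 4 (Chris): course_id=NULL, no match -> kept with NULL
  - enrollment 5 (Frank): course_id=2 -> matches Economics
  - enrollment 6 (Olivia): course_id=6 -> matches Discrete Math
  - enrollment 7 (Wendy): course_id=5 -> matches History
  - enrollment 8 (Mia): course_id=NULL, no match -> kept with NULL
All 8 rows appear; 2 have NULL course.

SQL:
SELECT a.student, b.title AS course
FROM enrollments a
LEFT JOIN courses b ON a.course_id = b.id

Result:
student | course       
--------+--------------
Leo     | Networks     
Carol   | Economics    
Dana    | Discrete Math
Chris   | NULL         
Frank   | Economics    
Olivia  | Discrete Math
Wendy   | History      
Mia     | NULL         


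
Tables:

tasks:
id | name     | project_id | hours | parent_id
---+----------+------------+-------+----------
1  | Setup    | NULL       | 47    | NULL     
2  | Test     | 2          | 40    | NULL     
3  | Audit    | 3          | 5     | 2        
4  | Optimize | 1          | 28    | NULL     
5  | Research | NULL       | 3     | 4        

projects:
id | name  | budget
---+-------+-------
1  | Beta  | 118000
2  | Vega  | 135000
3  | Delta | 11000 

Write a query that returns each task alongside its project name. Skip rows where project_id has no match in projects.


INNER JOIN keeps only tasks rows whose project_id matches an id in projects. Walk through each task:
  - task 1 (Setup): project_id=NULL, no match -> dropped
  - task 2 (Test): project_id=2 -> matches Vega
  - task 3 (Audit): project_id=3 -> matches Delta
  - task 4 (Optimize): project_id=1 -> matches Beta
  - task 5 (Research): project_id=NULL, no match -> dropped
So 2 of 5 rows are dropped.

SQL:
SELECT a.name, b.name AS project
FROM tasks a
INNER JOIN projects b ON a.project_id = b.id

Result:
name     | project
---------+--------
Test     | Vega   
Audit    | Delta  
Optimize | Beta   


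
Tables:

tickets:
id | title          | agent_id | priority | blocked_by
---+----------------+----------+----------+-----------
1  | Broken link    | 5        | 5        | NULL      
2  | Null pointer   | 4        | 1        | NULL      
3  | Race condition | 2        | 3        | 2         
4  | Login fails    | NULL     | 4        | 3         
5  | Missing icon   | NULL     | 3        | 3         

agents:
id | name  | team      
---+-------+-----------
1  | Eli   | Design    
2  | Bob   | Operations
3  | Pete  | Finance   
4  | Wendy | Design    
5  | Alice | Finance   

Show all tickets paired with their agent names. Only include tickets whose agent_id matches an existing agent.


INNER JOIN keeps only tickets rows whose agent_id matches an id in agents. Walk through each ticket:
  - ticket 1 (Broken link): agent_id=5 -> matches Alice
  - ticket 2 (Null pointer): agent_id=4 -> matches Wendy
  - ticket 3 (Race condition): agent_id=2 -> matches Bob
  - ticket 4 (Login fails): agent_id=NULL, no match -> dropped
  - ticket 5 (Missing icon): agent_id=NULL, no match -> dropped
So 2 of 5 rows are dropped.

SQL:
SELECT a.title, b.name AS agent
FROM tickets a
INNER JOIN agents b ON a.agent_id = b.id

Result:
title          | agent
---------------+------
Broken link    | Alice
Null pointer   | Wendy
Race condition | Bob  


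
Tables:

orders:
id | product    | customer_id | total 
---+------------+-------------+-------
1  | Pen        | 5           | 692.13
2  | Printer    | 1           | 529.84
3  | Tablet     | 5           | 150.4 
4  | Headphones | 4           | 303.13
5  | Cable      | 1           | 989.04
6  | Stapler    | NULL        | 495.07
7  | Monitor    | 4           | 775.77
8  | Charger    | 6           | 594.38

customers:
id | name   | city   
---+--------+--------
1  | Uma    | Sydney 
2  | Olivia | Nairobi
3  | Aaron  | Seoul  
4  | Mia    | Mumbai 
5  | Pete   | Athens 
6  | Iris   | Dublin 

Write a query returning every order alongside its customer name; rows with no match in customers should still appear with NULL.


LEFT JOIN keeps every row from orders (the left table); where customer_id has no match in customers, the customer columns become NULL. Walk through each order:
  - order 1 (Pen): customer_id=5 -> matches Pete
  - order 2 (Printer): customer_id=1 -> matches Uma
  - order 3 (Tablet): customer_id=5 -> matches Pete
  - order 4 (Headphones): customer_id=4 -> matches Mia
  - order 5 (Cable): customer_id=1 -> matches Uma
  - order 6 (Stapler): customer_id=NULL, no match -> kept with NULL
  - order 7 (Monitor): customer_id=4 -> matches Mia
  - order 8 (Charger): customer_id=6 -> matches Iris
All 8 rows appear; 1 has NULL customer.

SQL:
SELECT a.product, b.name AS customer
FROM orders a
LEFT JOIN customers b ON a.customer_id = b.id

Result:
product    | customer
-----------+---------
Pen        | Pete    
Printer    | Uma     
Tablet     | Pete    
Headphones | Mia     
Cable      | Uma     
Stapler    | NULL    
Monitor    | Mia     
Charger    | Iris    


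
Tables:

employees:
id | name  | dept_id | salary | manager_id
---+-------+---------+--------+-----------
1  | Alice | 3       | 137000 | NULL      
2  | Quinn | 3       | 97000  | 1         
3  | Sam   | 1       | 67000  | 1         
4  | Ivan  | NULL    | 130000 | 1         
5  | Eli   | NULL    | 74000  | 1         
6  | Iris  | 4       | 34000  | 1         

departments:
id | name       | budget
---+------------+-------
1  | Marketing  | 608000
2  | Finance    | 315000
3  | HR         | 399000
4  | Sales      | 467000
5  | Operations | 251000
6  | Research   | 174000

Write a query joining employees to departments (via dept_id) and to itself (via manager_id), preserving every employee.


Two LEFT JOINs from the same base table employees: one to departments via dept_id, one to employees itself via manager_id. Both are LEFT so every employee is preserved.
Match against departments:
  - employee 1 (Alice): dept_id=3 -> matches HR
  - employee 2 (Quinn): dept_id=3 -> matches HR
  - employee 3 (Sam): dept_id=1 -> matches Marketing
  - employee 4 (Ivan): dept_id=NULL, no match -> kept with NULL
  - employee 5 (Eli): dept_id=NULL, no match -> kept with NULL
  - employee 6 (Iris): dept_id=4 -> matches Sales
Match against employees (self):
  - employee 1 (Alice): manager_id=NULL -> NULL
  - employee 2 (Quinn): manager_id=1 -> Alice
  - employee 3 (Sam): manager_id=1 -> Alice
  - employee 4 (Ivan): manager_id=1 -> Alice
  - employee 5 (Eli): manager_id=1 -> Alice
  - employee 6 (Iris): manager_id=1 -> Alice

SQL:
SELECT a.name, b.name AS department, c.name AS manager
FROM employees a
LEFT JOIN departments b ON a.dept_id = b.id
LEFT JOIN employees c ON a.manager_id = c.id

Result:
name  | department | manager
------+------------+--------
Alice | HR         | NULL   
Quinn | HR         | Alice  
Sam   | Marketing  | Alice  
Ivan  | NULL       | Alice  
Eli   | NULL       | Alice  
Iris  | Sales      | Alice  


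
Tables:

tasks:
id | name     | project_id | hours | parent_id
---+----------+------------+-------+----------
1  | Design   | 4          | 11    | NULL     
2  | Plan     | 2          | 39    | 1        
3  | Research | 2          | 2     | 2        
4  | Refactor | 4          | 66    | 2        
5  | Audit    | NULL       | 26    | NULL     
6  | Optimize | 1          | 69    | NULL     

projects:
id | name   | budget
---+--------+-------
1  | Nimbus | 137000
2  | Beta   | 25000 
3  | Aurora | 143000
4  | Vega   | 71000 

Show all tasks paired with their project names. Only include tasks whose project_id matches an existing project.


INNER JOIN keeps only tasks rows whose project_id matches an id in projects. Walk through each task:
  - task 1 (Design): project_id=4 -> matches Vega
  - task 2 (Plan): project_id=2 -> matches Beta
  - task 3 (Research): project_id=2 -> matches Beta
  - task 4 (Refactor): project_id=4 -> matches Vega
  - task 5 (Audit): project_id=NULL, no match -> dropped
  - task 6 (Optimize): project_id=1 -> matches Nimbus
So 1 of 6 rows is dropped.

SQL:
SELECT a.name, b.name AS project
FROM tasks a
INNER JOIN projects b ON a.project_id = b.id

Result:
name     | project
---------+--------
Design   | Vega   
Plan     | Beta   
Research | Beta   
Refactor | Vega   
Optimize | Nimbus 


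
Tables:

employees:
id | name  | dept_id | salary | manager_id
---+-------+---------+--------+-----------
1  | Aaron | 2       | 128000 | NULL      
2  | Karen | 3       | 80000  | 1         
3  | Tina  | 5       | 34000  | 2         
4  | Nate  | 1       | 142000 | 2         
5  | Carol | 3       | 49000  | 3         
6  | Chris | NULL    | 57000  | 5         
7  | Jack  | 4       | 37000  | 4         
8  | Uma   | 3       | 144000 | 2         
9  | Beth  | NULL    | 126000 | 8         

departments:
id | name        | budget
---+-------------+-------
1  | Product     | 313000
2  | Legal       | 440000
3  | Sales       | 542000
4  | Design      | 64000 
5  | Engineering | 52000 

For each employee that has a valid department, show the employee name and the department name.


INNER JOIN keeps only employees rows whose dept_id matches an id in departments. Walk through each employee:
  - employee 1 (Aaron): dept_id=2 -> matches Legal
  - employee 2 (Karen): dept_id=3 -> matches Sales
  - employee 3 (Tina): dept_id=5 -> matches Engineering
  - employee 4 (Nate): dept_id=1 -> matches Product
  - employee 5 (Carol): dept_id=3 -> matches Sales
  - employee 6 (Chris): dept_id=NULL, no match -> dropped
  - employee 7 (Jack): dept_id=4 -> matches Design
  - employee 8 (Uma): dept_id=3 -> matches Sales
  - employee 9 (Beth): dept_id=NULL, no match -> dropped
So 2 of 9 rows are dropped.

SQL:
SELECT a.name, b.name AS department
FROM employees a
INNER JOIN departments b ON a.dept_id = b.id

Result:
name  | department 
------+------------
Aaron | Legal      
Karen | Sales      
Tina  | Engineering
Nate  | Product    
Carol | Sales      
Jack  | Design     
Uma   | Sales      


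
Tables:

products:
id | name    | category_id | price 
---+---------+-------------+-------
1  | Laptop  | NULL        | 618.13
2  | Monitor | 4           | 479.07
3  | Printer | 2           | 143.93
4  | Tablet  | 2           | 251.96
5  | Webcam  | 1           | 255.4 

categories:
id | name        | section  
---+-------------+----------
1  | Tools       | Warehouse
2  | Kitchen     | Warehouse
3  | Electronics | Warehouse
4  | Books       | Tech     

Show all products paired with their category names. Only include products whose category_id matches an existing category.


INNER JOIN keeps only products rows whose category_id matches an id in categories. Walk through each product:
  - product 1 (Laptop): category_id=NULL, no match -> dropped
  - product 2 (Monitor): category_id=4 -> matches Books
  - product 3 (Printer): category_id=2 -> matches Kitchen
  - product 4 (Tablet): category_id=2 -> matches Kitchen
  - product 5 (Webcam): category_id=1 -> matches Tools
So 1 of 5 rows is dropped.

SQL:
SELECT a.name, b.name AS category
FROM products a
INNER JOIN categories b ON a.category_id = b.id

Result:
name    | category
--------+---------
Monitor | Books   
Printer | Kitchen 
Tablet  | Kitchen 
Webcam  | Tools   


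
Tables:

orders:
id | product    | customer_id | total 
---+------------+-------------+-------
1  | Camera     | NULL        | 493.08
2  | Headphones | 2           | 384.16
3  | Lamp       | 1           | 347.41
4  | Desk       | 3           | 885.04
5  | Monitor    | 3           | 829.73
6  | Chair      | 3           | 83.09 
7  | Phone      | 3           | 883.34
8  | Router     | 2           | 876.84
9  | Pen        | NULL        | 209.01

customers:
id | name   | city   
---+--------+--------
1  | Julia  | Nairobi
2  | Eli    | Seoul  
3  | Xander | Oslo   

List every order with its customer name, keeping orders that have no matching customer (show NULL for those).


LEFT JOIN keeps every row from orders (the left table); where customer_id has no match in customers, the customer columns become NULL. Walk through each order:
  - order 1 (Camera): customer_id=NULL, no match -> kept with NULL
  - order 2 (Headphones): customer_id=2 -> matches Eli
  - order 3 (Lamp): customer_id=1 -> matches Julia
  - order 4 (Desk): customer_id=3 -> matches Xander
  - order 5 (Monitor): customer_id=3 -> matches Xander
  - order 6 (Chair): customer_id=3 -> matches Xander
  - order 7 (Phone): customer_id=3 -> matches Xander
  - order 8 (Router): customer_id=2 -> matches Eli
  - order 9 (Pen): customer_id=NULL, no match -> kept with NULL
All 9 rows appear; 2 have NULL customer.

SQL:
SELECT a.product, b.name AS customer
FROM orders a
LEFT JOIN customers b ON a.customer_id = b.id

Result:
product    | customer
-----------+---------
Camera     | NULL    
Headphones | Eli     
Lamp       | Julia   
Desk       | Xander  
Monitor    | Xander  
Chair      | Xander  
Phone      | Xander  
Router     | Eli     
Pen        | NULL    


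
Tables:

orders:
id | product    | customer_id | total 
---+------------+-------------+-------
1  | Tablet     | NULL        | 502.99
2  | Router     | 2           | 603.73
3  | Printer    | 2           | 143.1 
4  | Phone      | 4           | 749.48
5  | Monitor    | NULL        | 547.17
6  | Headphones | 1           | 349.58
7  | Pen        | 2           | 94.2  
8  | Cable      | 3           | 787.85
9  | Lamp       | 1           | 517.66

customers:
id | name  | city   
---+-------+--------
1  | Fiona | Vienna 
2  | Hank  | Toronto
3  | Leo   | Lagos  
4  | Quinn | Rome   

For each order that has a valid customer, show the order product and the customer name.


INNER JOIN keeps only orders rows whose customer_id matches an id in customers. Walk through each order:
  - order 1 (Tablet): customer_id=NULL, no match -> dropped
  - order 2 (Router): customer_id=2 -> matches Hank
  - order 3 (Printer): customer_id=2 -> matches Hank
  - order 4 (Phone): customer_id=4 -> matches Quinn
  - order 5 (Monitor): customer_id=NULL, no match -> dropped
  - order 6 (Headphones): customer_id=1 -> matches Fiona
  - order 7 (Pen): customer_id=2 -> matches Hank
  - order 8 (Cable): customer_id=3 -> matches Leo
  - order 9 (Lamp): customer_id=1 -> matches Fiona
So 2 of 9 rows are dropped.

SQL:
SELECT a.product, b.name AS customer
FROM orders a
INNER JOIN customers b ON a.customer_id = b.id

Result:
product    | customer
-----------+---------
Router     | Hank    
Printer    | Hank    
Phone      | Quinn   
Headphones | Fiona   
Pen        | Hank    
Cable      | Leo     
Lamp       | Fiona   


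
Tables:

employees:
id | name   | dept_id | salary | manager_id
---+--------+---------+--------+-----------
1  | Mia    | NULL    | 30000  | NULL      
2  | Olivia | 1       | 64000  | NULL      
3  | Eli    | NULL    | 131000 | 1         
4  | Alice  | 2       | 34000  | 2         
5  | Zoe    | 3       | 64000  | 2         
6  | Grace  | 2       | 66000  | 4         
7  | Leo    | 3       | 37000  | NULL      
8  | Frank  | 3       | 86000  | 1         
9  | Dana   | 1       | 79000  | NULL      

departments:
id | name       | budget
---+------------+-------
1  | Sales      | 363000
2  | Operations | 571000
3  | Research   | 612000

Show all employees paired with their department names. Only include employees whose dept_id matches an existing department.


INNER JOIN keeps only employees rows whose dept_id matches an id in departments. Walk through each employee:
  - employee 1 (Mia): dept_id=NULL, no match -> dropped
  - employee 2 (Olivia): dept_id=1 -> matches Sales
  - employee 3 (Eli): dept_id=NULL, no match -> dropped
  - employee 4 (Alice): dept_id=2 -> matches Operations
  - employee 5 (Zoe): dept_id=3 -> matches Research
  - employee 6 (Grace): dept_id=2 -> matches Operations
  - employee 7 (Leo): dept_id=3 -> matches Research
  - employee 8 (Frank): dept_id=3 -> matches Research
  - employee 9 (Dana): dept_id=1 -> matches Sales
So 2 of 9 rows are dropped.

SQL:
SELECT a.name, b.name AS department
FROM employees a
INNER JOIN departments b ON a.dept_id = b.id

Result:
name   | department
-------+-----------
Olivia | Sales     
Alice  | Operations
Zoe    | Research  
Grace  | Operations
Leo    | Research  
Frank  | Research  
Dana   | Sales     


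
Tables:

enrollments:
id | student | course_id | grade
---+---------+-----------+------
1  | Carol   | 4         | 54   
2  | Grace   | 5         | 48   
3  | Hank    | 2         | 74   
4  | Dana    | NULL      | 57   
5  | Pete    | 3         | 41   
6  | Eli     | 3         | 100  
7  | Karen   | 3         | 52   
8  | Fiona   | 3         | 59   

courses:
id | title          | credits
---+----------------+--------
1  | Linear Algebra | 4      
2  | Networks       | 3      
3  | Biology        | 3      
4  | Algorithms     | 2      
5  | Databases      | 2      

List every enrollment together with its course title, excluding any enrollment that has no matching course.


INNER JOIN keeps only enrollments rows whose course_id matches an id in courses. Walk through each enrollment:
  - enrollment 1 (Carol): course_id=4 -> matches Algorithms
  - enrollment 2 (Grace): course_id=5 -> matches Databases
  - enrollment 3 (Hank): course_id=2 -> matches Networks
  - enrollment 4 (Dana): course_id=NULL, no match -> dropped
  - enrollment 5 (Pete): course_id=3 -> matches Biology
  - enrollment 6 (Eli): course_id=3 -> matches Biology
  - enrollment 7 (Karen): course_id=3 -> matches Biology
  - enrollment 8 (Fiona): course_id=3 -> matches Biology
So 1 of 8 rows is dropped.

SQL:
SELECT a.student, b.title AS course
FROM enrollments a
INNER JOIN courses b ON a.course_id = b.id

Result:
student | course    
--------+-----------
Carol   | Algorithms
Grace   | Databases 
Hank    | Networks  
Pete    | Biology   
Eli     | Biology   
Karen   | Biology   
Fiona   | Biology   


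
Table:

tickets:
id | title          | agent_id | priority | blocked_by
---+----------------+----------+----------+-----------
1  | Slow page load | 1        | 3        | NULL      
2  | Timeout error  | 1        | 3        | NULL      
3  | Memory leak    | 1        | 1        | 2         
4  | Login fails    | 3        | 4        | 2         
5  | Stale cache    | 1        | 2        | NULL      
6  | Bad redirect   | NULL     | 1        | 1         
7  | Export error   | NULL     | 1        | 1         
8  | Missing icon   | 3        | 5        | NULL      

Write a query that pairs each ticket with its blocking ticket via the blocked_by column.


This is a self-join: tickets is joined to a second copy of itself, matching each row's blocked_by to another row's id. Use LEFT JOIN so rows with blocked_by=NULL are kept.
  - ticket 1 (Slow page load): blocked_by=NULL -> NULL
  - ticket 2 (Timeout error): blocked_by=NULL -> NULL
  - ticket 3 (Memory leak): blocked_by=2 -> Timeout error
  - ticket 4 (Login fails): blocked_by=2 -> Timeout error
  - ticket 5 (Stale cache): blocked_by=NULL -> NULL
  - ticket 6 (Bad redirect): blocked_by=1 -> Slow page load
  - ticket 7 (Export error): blocked_by=1 -> Slow page load
  - ticket 8 (Missing icon): blocked_by=NULL -> NULL

SQL:
SELECT a.title AS item, b.title AS blocked_by
FROM tickets a
LEFT JOIN tickets b ON a.blocked_by = b.id

Result:
item           | blocked_by    
---------------+---------------
Slow page load | NULL          
Timeout error  | NULL          
Memory leak    | Timeout error 
Login fails    | Timeout error 
Stale cache    | NULL          
Bad redirect   | Slow page load
Export error   | Slow page load
Missing icon   | NULL          


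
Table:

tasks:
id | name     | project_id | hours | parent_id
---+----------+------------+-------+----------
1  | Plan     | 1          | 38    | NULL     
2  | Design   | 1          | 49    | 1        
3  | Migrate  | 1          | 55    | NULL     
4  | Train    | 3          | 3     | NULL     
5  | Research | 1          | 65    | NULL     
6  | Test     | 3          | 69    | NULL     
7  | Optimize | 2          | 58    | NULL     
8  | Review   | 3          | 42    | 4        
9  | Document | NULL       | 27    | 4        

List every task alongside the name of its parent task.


This is a self-join: tasks is joined to a second copy of itself, matching each row's parent_id to another row's id. Use LEFT JOIN so rows with parent_id=NULL are kept.
  - task 1 (Plan): parent_id=NULL -> NULL
  - task 2 (Design): parent_id=1 -> Plan
  - task 3 (Migrate): parent_id=NULL -> NULL
  - task 4 (Train): parent_id=NULL -> NULL
  - task 5 (Research): parent_id=NULL -> NULL
  - task 6 (Test): parent_id=NULL -> NULL
  - task 7 (Optimize): parent_id=NULL -> NULL
  - task 8 (Review): parent_id=4 -> Train
  - task 9 (Document): parent_id=4 -> Train

SQL:
SELECT a.name AS item, b.name AS parent
FROM tasks a
LEFT JOIN tasks b ON a.parent_id = b.id

Result:
item     | parent
---------+-------
Plan     | NULL  
Design   | Plan  
Migrate  | NULL  
Train    | NULL  
Research | NULL  
Test     | NULL  
Optimize | NULL  
Review   | Train 
Document | Train 


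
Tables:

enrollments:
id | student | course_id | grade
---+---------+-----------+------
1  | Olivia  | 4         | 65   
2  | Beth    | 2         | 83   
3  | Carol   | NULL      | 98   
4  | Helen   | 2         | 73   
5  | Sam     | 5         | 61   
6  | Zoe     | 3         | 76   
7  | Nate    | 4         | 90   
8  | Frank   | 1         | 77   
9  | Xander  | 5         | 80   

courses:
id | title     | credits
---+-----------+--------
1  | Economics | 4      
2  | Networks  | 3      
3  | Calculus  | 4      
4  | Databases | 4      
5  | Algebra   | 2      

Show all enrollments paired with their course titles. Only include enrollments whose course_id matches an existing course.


INNER JOIN keeps only enrollments rows whose course_id matches an id in courses. Walk through each enrollment:
  - enrollment 1 (Olivia): course_id=4 -> matches Databases
  - enrollment 2 (Beth): course_id=2 -> matches Networks
  - enrollment 3 (Carol): course_id=NULL, no match -> dropped
  - enrollment 4 (Helen): course_id=2 -> matches Networks
  - enrollment 5 (Sam): course_id=5 -> matches Algebra
  - enrollment 6 (Zoe): course_id=3 -> matches Calculus
  - enrollment 7 (Nate): course_id=4 -> matches Databases
  - enrollment 8 (Frank): course_id=1 -> matches Economics
  - enrollment 9 (Xander): course_id=5 -> matches Algebra
So 1 of 9 rows is dropped.

SQL:
SELECT a.student, b.title AS course
FROM enrollments a
INNER JOIN courses b ON a.course_id = b.id

Result:
student | course   
--------+----------
Olivia  | Databases
Beth    | Networks 
Helen   | Networks 
Sam     | Algebra  
Zoe     | Calculus 
Nate    | Databases
Frank   | Economics
Xander  | Algebra  


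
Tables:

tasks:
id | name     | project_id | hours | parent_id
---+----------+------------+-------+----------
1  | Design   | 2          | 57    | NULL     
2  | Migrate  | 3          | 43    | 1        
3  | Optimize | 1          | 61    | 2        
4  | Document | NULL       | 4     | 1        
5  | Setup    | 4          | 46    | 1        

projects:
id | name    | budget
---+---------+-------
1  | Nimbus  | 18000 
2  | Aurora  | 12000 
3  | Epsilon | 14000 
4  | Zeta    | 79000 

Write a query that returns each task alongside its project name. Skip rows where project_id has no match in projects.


INNER JOIN keeps only tasks rows whose project_id matches an id in projects. Walk through each task:
  - task 1 (Design): project_id=2 -> matches Aurora
  - task 2 (Migrate): project_id=3 -> matches Epsilon
  - task 3 (Optimize): project_id=1 -> matches Nimbus
  - task 4 (Document): project_id=NULL, no match -> dropped
  - task 5 (Setup): project_id=4 -> matches Zeta
So 1 of 5 rows is dropped.

SQL:
SELECT a.name, b.name AS project
FROM tasks a
INNER JOIN projects b ON a.project_id = b.id

Result:
name     | project
---------+--------
Design   | Aurora 
Migrate  | Epsilon
Optimize | Nimbus 
Setup    | Zeta   


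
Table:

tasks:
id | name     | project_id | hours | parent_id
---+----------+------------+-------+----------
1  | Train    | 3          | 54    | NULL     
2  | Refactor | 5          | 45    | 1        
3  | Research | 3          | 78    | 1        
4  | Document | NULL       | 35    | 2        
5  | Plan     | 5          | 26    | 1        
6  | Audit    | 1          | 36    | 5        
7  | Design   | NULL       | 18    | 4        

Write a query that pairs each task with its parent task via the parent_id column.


This is a self-join: tasks is joined to a second copy of itself, matching each row's parent_id to another row's id. Use LEFT JOIN so rows with parent_id=NULL are kept.
  - task 1 (Train): parent_id=NULL -> NULL
  - task 2 (Refactor): parent_id=1 -> Train
  - task 3 (Research): parent_id=1 -> Train
  - task 4 (Document): parent_id=2 -> Refactor
  - task 5 (Plan): parent_id=1 -> Train
  - task 6 (Audit): parent_id=5 -> Plan
  - task 7 (Design): parent_id=4 -> Document

SQL:
SELECT a.name AS item, b.name AS parent
FROM tasks a
LEFT JOIN tasks b ON a.parent_id = b.id

Result:
item     | parent  
---------+---------
Train    | NULL    
Refactor | Train   
Research | Train   
Document | Refactor
Plan     | Train   
Audit    | Plan    
Design   | Document


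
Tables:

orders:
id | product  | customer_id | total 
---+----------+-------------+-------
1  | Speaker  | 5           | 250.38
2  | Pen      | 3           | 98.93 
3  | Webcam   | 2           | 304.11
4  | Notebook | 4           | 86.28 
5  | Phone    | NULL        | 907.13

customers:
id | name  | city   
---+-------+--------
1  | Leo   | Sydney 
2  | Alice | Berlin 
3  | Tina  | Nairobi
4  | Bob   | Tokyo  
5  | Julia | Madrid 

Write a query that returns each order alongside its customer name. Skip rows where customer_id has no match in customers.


INNER JOIN keeps only orders rows whose customer_id matches an id in customers. Walk through each order:
  - order 1 (Speaker): customer_id=5 -> matches Julia
  - order 2 (Pen): customer_id=3 -> matches Tina
  - order 3 (Webcam): customer_id=2 -> matches Alice
  - order 4 (Notebook): customer_id=4 -> matches Bob
  - order 5 (Phone): customer_id=NULL, no match -> dropped
So 1 of 5 rows is dropped.

SQL:
SELECT a.product, b.name AS customer
FROM orders a
INNER JOIN customers b ON a.customer_id = b.id

Result:
product  | customer
---------+---------
Speaker  | Julia   
Pen      | Tina    
Webcam   | Alice   
Notebook | Bob     


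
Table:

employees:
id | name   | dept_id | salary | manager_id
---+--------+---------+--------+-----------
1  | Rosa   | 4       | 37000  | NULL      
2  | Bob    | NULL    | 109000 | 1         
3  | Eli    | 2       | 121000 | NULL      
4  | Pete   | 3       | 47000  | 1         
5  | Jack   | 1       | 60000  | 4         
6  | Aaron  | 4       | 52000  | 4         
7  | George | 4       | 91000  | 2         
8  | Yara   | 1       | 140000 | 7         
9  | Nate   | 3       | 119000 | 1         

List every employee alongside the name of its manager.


This is a self-join: employees is joined to a second copy of itself, matching each row's manager_id to another row's id. Use LEFT JOIN so rows with manager_id=NULL are kept.
  - employee 1 (Rosa): manager_id=NULL -> NULL
  - employee 2 (Bob): manager_id=1 -> Rosa
  - employee 3 (Eli): manager_id=NULL -> NULL
  - employee 4 (Pete): manager_id=1 -> Rosa
  - employee 5 (Jack): manager_id=4 -> Pete
  - employee 6 (Aaron): manager_id=4 -> Pete
  - employee 7 (George): manager_id=2 -> Bob
  - employee 8 (Yara): manager_id=7 -> George
  - employee 9 (Nate): manager_id=1 -> Rosa

SQL:
SELECT a.name AS item, b.name AS manager
FROM employees a
LEFT JOIN employees b ON a.manager_id = b.id

Result:
item   | manager
-------+--------
Rosa   | NULL   
Bob    | Rosa   
Eli    | NULL   
Pete   | Rosa   
Jack   | Pete   
Aaron  | Pete   
George | Bob    
Yara   | George 
Nate   | Rosa   


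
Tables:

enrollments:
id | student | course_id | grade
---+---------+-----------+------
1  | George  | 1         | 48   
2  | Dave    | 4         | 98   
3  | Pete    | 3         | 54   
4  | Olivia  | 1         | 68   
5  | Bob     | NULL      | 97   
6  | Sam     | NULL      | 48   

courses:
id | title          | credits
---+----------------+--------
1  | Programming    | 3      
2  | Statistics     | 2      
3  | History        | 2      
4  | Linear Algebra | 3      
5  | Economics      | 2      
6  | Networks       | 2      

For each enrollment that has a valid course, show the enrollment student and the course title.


INNER JOIN keeps only enrollments rows whose course_id matches an id in courses. Walk through each enrollment:
  - enrollment 1 (George): course_id=1 -> matches Programming
  - enrollment 2 (Dave): course_id=4 -> matches Linear Algebra
  - enrollment 3 (Pete): course_id=3 -> matches History
  - enrollment 4 (Olivia): course_id=1 -> matches Programming
  - enrollment 5 (Bob): course_id=NULL, no match -> dropped
  - enrollment 6 (Sam): course_id=NULL, no match -> dropped
So 2 of 6 rows are dropped.

SQL:
SELECT a.student, b.title AS course
FROM enrollments a
INNER JOIN courses b ON a.course_id = b.id

Result:
student | course        
--------+---------------
George  | Programming   
Dave    | Linear Algebra
Pete    | History       
Olivia  | Programming   


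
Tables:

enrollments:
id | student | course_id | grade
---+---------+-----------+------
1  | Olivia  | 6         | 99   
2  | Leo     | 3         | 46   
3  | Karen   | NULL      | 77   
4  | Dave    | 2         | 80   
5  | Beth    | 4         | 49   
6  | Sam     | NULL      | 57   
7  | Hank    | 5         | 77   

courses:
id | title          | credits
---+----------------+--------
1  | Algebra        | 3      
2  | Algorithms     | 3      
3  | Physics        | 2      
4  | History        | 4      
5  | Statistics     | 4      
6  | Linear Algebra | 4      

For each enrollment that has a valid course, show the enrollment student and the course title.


INNER JOIN keeps only enrollments rows whose course_id matches an id in courses. Walk through each enrollment:
  - enrollment 1 (Olivia): course_id=6 -> matches Linear Algebra
  - enrollment 2 (Leo): course_id=3 -> matches Physics
  - enrollment 3 (Karen): course_id=NULL, no match -> dropped
  - enrollment 4 (Dave): course_id=2 -> matches Algorithms
  - enrollment 5 (Beth): course_id=4 -> matches History
  - enrollment 6 (Sam): course_id=NULL, no match -> dropped
  - enrollment 7 (Hank): course_id=5 -> matches Statistics
So 2 of 7 rows are dropped.

SQL:
SELECT a.student, b.title AS course
FROM enrollments a
INNER JOIN courses b ON a.course_id = b.id

Result:
student | course        
--------+---------------
Olivia  | Linear Algebra
Leo     | Physics       
Dave    | Algorithms    
Beth    | History       
Hank    | Statistics    


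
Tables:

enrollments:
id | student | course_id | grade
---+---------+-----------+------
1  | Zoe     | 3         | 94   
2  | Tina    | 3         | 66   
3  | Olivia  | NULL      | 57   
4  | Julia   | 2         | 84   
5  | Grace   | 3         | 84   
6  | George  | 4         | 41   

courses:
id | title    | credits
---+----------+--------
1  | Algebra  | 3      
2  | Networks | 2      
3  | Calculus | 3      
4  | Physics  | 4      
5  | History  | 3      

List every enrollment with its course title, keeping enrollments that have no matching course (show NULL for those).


LEFT JOIN keeps every row from enrollments (the left table); where course_id has no match in courses, the course columns become NULL. Walk through each enrollment:
  - enrollment 1 (Zoe): course_id=3 -> matches Calculus
  - enrollment 2 (Tina): course_id=3 -> matches Calculus
  - enrollment 3 (Olivia): course_id=NULL, no match -> kept with NULL
  - enrollment 4 (Julia): course_id=2 -> matches Networks
  - enrollment 5 (Grace): course_id=3 -> matches Calculus
  - enrollment 6 (George): course_id=4 -> matches Physics
All 6 rows appear; 1 has NULL course.

SQL:
SELECT a.student, b.title AS course
FROM enrollments a
LEFT JOIN courses b ON a.course_id = b.id

Result:
student | course  
--------+---------
Zoe     | Calculus
Tina    | Calculus
Olivia  | NULL    
Julia   | Networks
Grace   | Calculus
George  | Physics 


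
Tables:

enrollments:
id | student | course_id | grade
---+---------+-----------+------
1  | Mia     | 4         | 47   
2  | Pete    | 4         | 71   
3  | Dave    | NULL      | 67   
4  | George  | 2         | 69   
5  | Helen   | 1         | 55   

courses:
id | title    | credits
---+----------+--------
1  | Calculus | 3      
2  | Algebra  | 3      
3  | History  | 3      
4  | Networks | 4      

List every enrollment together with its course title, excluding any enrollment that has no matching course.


INNER JOIN keeps only enrollments rows whose course_id matches an id in courses. Walk through each enrollment:
  - enrollment 1 (Mia): course_id=4 -> matches Networks
  - enrollment 2 (Pete): course_id=4 -> matches Networks
  - enrollment 3 (Dave): course_id=NULL, no match -> dropped
  - enrollment 4 (George): course_id=2 -> matches Algebra
  - enrollment 5 (Helen): course_id=1 -> matches Calculus
So 1 of 5 rows is dropped.

SQL:
SELECT a.student, b.title AS course
FROM enrollments a
INNER JOIN courses b ON a.course_id = b.id

Result:
student | course  
--------+---------
Mia     | Networks
Pete    | Networks
George  | Algebra 
Helen   | Calculus
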